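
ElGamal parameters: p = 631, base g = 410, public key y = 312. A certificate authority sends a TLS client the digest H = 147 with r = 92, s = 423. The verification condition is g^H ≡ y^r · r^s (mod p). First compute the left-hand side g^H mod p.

228

410^2 = 168100 ≡ 254
410^4 ≡ 254^2 = 64516 ≡ 154
410^8 ≡ 154^2 = 23716 ≡ 369
410^16 ≡ 369^2 = 136161 ≡ 496
410^32 ≡ 496^2 = 246016 ≡ 557
410^64 ≡ 557^2 = 310249 ≡ 428
410^128 ≡ 428^2 = 183184 ≡ 194
147 = 128 + 16 + 2 + 1, so 410^147 ≡ 194·496·254·410 ≡ 228 (mod 631)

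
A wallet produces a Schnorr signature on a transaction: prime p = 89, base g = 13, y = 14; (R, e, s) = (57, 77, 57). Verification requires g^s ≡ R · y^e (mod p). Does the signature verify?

g^s mod p:
13^57 mod 89 = 70
R · y^e mod p:
14^77 mod 89 = 77
57·77 = 4389 ≡ 28 (mod 89)
70 ≠ 28; the check fails.

does not verify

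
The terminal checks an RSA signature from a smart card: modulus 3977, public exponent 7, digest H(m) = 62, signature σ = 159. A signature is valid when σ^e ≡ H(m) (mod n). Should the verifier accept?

σ^2 ≡ 159^2 = 25281 ≡ 1419
σ^4 ≡ 1419^2 = 2013561 ≡ 1199
7 = 4 + 2 + 1, so σ^7 ≡ 1199·1419·159 ≡ 62 (mod 3977)
σ^7 mod 3977 = 62 matches H(m).

accept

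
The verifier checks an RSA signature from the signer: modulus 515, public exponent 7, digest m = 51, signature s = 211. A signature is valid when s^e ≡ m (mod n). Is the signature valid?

valid

s^2 ≡ 211^2 = 44521 ≡ 231
s^4 ≡ 231^2 = 53361 ≡ 316
7 = 4 + 2 + 1, so s^7 ≡ 316·231·211 ≡ 51 (mod 515)
Since 51 equals the digest 51, verification succeeds.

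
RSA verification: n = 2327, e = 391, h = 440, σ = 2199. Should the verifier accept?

accept

σ^2 ≡ 2199^2 = 4835601 ≡ 95
σ^4 ≡ 95^2 = 9025 ≡ 2044
σ^8 ≡ 2044^2 = 4177936 ≡ 971
σ^16 ≡ 971^2 = 942841 ≡ 406
σ^32 ≡ 406^2 = 164836 ≡ 1946
σ^64 ≡ 1946^2 = 3786916 ≡ 887
σ^128 ≡ 887^2 = 786769 ≡ 243
σ^256 ≡ 243^2 = 59049 ≡ 874
391 = 256 + 128 + 4 + 2 + 1, so σ^391 ≡ 874·243·2044·95·2199 ≡ 440 (mod 2327)
Since 440 equals the digest 440, verification succeeds.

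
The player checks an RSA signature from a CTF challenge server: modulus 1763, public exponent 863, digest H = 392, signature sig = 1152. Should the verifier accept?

sig^863 mod 1763 = 392
392 = H, so the signature checks out.

accept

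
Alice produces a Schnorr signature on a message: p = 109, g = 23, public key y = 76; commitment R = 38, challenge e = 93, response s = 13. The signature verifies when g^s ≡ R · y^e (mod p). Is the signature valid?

valid

g^s mod p:
23^2 = 529 ≡ 93
23^4 ≡ 93^2 = 8649 ≡ 38
23^8 ≡ 38^2 = 1444 ≡ 27
13 = 8 + 4 + 1, so 23^13 ≡ 27·38·23 ≡ 54 (mod 109)
R · y^e mod p:
76^2 = 5776 ≡ 108
76^4 ≡ 108^2 = 11664 ≡ 1
76^8 ≡ 1^2 = 1
76^16 ≡ 1^2 = 1
76^32 ≡ 1^2 = 1
76^64 ≡ 1^2 = 1
93 = 64 + 16 + 8 + 4 + 1, so 76^93 ≡ 1·1·1·1·76 ≡ 76 (mod 109)
38·76 = 2888 ≡ 54 (mod 109)
54 ≡ 54 (mod 109); signature holds.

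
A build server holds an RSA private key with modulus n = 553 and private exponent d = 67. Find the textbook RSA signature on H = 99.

H^67 mod 553 = 36

36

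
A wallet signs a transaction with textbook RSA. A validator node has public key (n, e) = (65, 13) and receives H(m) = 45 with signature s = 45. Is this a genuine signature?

genuine

s^13 mod 65 = 45
Since 45 equals the digest 45, verification succeeds.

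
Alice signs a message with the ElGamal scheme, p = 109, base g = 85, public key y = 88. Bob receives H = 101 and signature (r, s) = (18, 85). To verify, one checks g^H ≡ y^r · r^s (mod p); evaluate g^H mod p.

37

85^2 = 7225 ≡ 31
85^4 ≡ 31^2 = 961 ≡ 89
85^8 ≡ 89^2 = 7921 ≡ 73
85^16 ≡ 73^2 = 5329 ≡ 97
85^32 ≡ 97^2 = 9409 ≡ 35
85^64 ≡ 35^2 = 1225 ≡ 26
101 = 64 + 32 + 4 + 1, so 85^101 ≡ 26·35·89·85 ≡ 37 (mod 109)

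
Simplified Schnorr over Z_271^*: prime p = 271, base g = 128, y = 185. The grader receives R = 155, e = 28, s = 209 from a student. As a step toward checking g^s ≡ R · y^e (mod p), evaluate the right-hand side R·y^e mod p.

185^28 mod 271 = 154
R · y^e ≡ 155·154 = 23870 ≡ 22 (mod 271)

22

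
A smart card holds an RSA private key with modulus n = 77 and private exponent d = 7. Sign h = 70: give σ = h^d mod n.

h^2 ≡ 70^2 = 4900 ≡ 49
h^4 ≡ 49^2 = 2401 ≡ 14
7 = 4 + 2 + 1, so h^7 ≡ 14·49·70 ≡ 49 (mod 77)

49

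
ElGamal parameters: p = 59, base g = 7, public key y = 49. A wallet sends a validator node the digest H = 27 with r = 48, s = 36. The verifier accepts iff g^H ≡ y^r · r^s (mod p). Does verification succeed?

fails

Left side g^H mod p:
Squares mod 59: 7^1≡7, 7^2≡49, 7^4≡41, 7^8≡29, 7^16≡15
27 = 16 + 8 + 2 + 1, so 7^27 ≡ 15·29·49·7 ≡ 53 (mod 59)
Right side y^r · r^s mod p:
Squares mod 59: 49^1≡49, 49^2≡41, 49^4≡29, 49^8≡15, 49^16≡48, 49^32≡3
48 = 32 + 16, so 49^48 ≡ 3·48 ≡ 26 (mod 59)
Squares mod 59: 48^1≡48, 48^2≡3, 48^4≡9, 48^8≡22, 48^16≡12, 48^32≡26
36 = 32 + 4, so 48^36 ≡ 26·9 ≡ 57 (mod 59)
26·57 = 1482 ≡ 7 (mod 59)
53 ≠ 7, so verification fails.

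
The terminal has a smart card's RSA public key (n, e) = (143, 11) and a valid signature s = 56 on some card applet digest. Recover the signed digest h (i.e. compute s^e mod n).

s^11 mod 143 = 23

23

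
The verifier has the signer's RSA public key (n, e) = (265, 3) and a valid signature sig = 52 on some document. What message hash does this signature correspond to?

sig^3 mod 265 = 158

158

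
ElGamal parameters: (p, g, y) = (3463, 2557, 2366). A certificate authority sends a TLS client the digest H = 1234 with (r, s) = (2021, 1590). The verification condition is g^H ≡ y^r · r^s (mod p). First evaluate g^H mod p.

2557^2 = 6538249 ≡ 105
2557^4 ≡ 105^2 = 11025 ≡ 636
2557^8 ≡ 636^2 = 404496 ≡ 2788
2557^16 ≡ 2788^2 = 7772944 ≡ 1972
2557^32 ≡ 1972^2 = 3888784 ≡ 3298
2557^64 ≡ 3298^2 = 10876804 ≡ 2984
2557^128 ≡ 2984^2 = 8904256 ≡ 883
2557^256 ≡ 883^2 = 779689 ≡ 514
2557^512 ≡ 514^2 = 264196 ≡ 1008
2557^1024 ≡ 1008^2 = 1016064 ≡ 1405
1234 = 1024 + 128 + 64 + 16 + 2, so 2557^1234 ≡ 1405·883·2984·1972·105 ≡ 3282 (mod 3463)

3282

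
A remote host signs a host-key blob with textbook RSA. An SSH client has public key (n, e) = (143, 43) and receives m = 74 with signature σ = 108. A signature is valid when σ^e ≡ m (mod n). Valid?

no

σ^2 ≡ 108^2 = 11664 ≡ 81
σ^4 ≡ 81^2 = 6561 ≡ 126
σ^8 ≡ 126^2 = 15876 ≡ 3
σ^16 ≡ 3^2 = 9
σ^32 ≡ 9^2 = 81
43 = 32 + 8 + 2 + 1, so σ^43 ≡ 81·3·81·108 ≡ 69 (mod 143)
σ^43 mod 143 = 69, but m = 74.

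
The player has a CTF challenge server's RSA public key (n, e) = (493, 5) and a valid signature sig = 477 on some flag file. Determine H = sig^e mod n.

35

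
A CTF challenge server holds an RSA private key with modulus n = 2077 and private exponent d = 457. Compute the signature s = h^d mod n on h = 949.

1805

Squares mod 2077: h^1≡949, h^2≡1260, h^4≡772, h^8≡1962, h^16≡763, h^32≡609, h^64≡1175, h^128≡1497, h^256≡2003
457 = 256 + 128 + 64 + 8 + 1, so h^457 ≡ 2003·1497·1175·1962·949 ≡ 1805 (mod 2077)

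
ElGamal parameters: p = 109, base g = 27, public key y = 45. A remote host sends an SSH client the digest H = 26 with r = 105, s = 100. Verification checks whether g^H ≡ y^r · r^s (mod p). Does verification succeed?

Left side g^H mod p:
27^2 = 729 ≡ 75
27^4 ≡ 75^2 = 5625 ≡ 66
27^8 ≡ 66^2 = 4356 ≡ 105
27^16 ≡ 105^2 = 11025 ≡ 16
26 = 16 + 8 + 2, so 27^26 ≡ 16·105·75 ≡ 105 (mod 109)
Right side y^r · r^s mod p:
45^2 = 2025 ≡ 63
45^4 ≡ 63^2 = 3969 ≡ 45
45^8 ≡ 45^2 = 2025 ≡ 63
45^16 ≡ 63^2 = 3969 ≡ 45
45^32 ≡ 45^2 = 2025 ≡ 63
45^64 ≡ 63^2 = 3969 ≡ 45
105 = 64 + 32 + 8 + 1, so 45^105 ≡ 45·63·63·45 ≡ 1 (mod 109)
105^2 = 11025 ≡ 16
105^4 ≡ 16^2 = 256 ≡ 38
105^8 ≡ 38^2 = 1444 ≡ 27
105^16 ≡ 27^2 = 729 ≡ 75
105^32 ≡ 75^2 = 5625 ≡ 66
105^64 ≡ 66^2 = 4356 ≡ 105
100 = 64 + 32 + 4, so 105^100 ≡ 105·66·38 ≡ 105 (mod 109)
1·105 = 105 ≡ 105 (mod 109)
105 ≡ 105 (mod 109), so the signature is genuine.

passes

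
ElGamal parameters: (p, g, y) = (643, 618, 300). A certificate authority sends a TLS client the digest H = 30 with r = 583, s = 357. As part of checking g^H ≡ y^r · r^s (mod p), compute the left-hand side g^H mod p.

Squares mod 643: 618^1≡618, 618^2≡625, 618^4≡324, 618^8≡167, 618^16≡240
30 = 16 + 8 + 4 + 2, so 618^30 ≡ 240·167·324·625 ≡ 15 (mod 643)

15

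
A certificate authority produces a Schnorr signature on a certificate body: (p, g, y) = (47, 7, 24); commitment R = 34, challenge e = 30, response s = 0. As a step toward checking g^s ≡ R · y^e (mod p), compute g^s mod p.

7^0 mod 47 = 1

1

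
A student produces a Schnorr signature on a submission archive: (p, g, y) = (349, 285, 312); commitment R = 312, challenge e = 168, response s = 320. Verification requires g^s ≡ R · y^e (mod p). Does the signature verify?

does not verify

g^s mod p:
Squares mod 349: 285^1≡285, 285^2≡257, 285^4≡88, 285^8≡66, 285^16≡168, 285^32≡304, 285^64≡280, 285^128≡224, 285^256≡269
320 = 256 + 64, so 285^320 ≡ 269·280 ≡ 285 (mod 349)
R · y^e mod p:
Squares mod 349: 312^1≡312, 312^2≡322, 312^4≡31, 312^8≡263, 312^16≡67, 312^32≡301, 312^64≡210, 312^128≡126
168 = 128 + 32 + 8, so 312^168 ≡ 126·301·263 ≡ 118 (mod 349)
312·118 = 36816 ≡ 171 (mod 349)
285 ≠ 171; the check fails.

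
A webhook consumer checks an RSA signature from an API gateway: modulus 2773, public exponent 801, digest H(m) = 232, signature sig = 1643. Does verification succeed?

Squares mod 2773: sig^1≡1643, sig^2≡1320, sig^4≡956, sig^8≡1619, sig^16≡676, sig^32≡2204, sig^64≡2093, sig^128≡2082, sig^256≡525, sig^512≡1098
801 = 512 + 256 + 32 + 1, so sig^801 ≡ 1098·525·2204·1643 ≡ 232 (mod 2773)
Since 232 equals the digest 232, verification succeeds.

passes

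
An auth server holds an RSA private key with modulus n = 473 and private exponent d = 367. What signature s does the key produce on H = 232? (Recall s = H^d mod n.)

353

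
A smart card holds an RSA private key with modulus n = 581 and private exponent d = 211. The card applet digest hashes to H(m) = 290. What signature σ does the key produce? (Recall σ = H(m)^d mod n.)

Squares mod 581: (H(m))^1≡290, (H(m))^2≡436, (H(m))^4≡109, (H(m))^8≡261, (H(m))^16≡144, (H(m))^32≡401, (H(m))^64≡445, (H(m))^128≡485
211 = 128 + 64 + 16 + 2 + 1, so (H(m))^211 ≡ 485·445·144·436·290 ≡ 297 (mod 581)

297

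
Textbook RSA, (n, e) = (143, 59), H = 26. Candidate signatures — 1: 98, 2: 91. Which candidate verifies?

Candidate 1: Squares mod 143: 98^1≡98, 98^2≡23, 98^4≡100, 98^8≡133, 98^16≡100, 98^32≡133; 59 = 32 + 16 + 8 + 2 + 1, so 98^59 ≡ 133·100·133·23·98 ≡ 54 (mod 143)
Candidate 2: Squares mod 143: 91^1≡91, 91^2≡130, 91^4≡26, 91^8≡104, 91^16≡91, 91^32≡130; 59 = 32 + 16 + 8 + 2 + 1, so 91^59 ≡ 130·91·104·130·91 ≡ 26 (mod 143)
  → matches H = 26

2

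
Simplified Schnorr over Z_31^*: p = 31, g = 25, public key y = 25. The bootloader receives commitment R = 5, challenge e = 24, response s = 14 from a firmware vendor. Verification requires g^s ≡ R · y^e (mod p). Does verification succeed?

g^s mod p:
25^2 = 625 ≡ 5
25^4 ≡ 5^2 = 25
25^8 ≡ 25^2 = 625 ≡ 5
14 = 8 + 4 + 2, so 25^14 ≡ 5·25·5 ≡ 5 (mod 31)
R · y^e mod p:
25^2 = 625 ≡ 5
25^4 ≡ 5^2 = 25
25^8 ≡ 25^2 = 625 ≡ 5
25^16 ≡ 5^2 = 25
24 = 16 + 8, so 25^24 ≡ 25·5 ≡ 1 (mod 31)
5·1 = 5 ≡ 5 (mod 31)
5 ≡ 5 (mod 31); signature holds.

passes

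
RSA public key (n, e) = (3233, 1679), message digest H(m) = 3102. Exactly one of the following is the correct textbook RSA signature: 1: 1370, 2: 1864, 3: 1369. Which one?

3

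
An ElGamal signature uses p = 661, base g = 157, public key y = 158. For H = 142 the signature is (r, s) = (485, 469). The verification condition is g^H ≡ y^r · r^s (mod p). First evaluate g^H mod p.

104

157^142 mod 661 = 104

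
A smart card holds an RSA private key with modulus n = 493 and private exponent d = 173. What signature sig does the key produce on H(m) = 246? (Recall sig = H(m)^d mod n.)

(H(m))^2 ≡ 246^2 = 60516 ≡ 370
(H(m))^4 ≡ 370^2 = 136900 ≡ 339
(H(m))^8 ≡ 339^2 = 114921 ≡ 52
(H(m))^16 ≡ 52^2 = 2704 ≡ 239
(H(m))^32 ≡ 239^2 = 57121 ≡ 426
(H(m))^64 ≡ 426^2 = 181476 ≡ 52
(H(m))^128 ≡ 52^2 = 2704 ≡ 239
173 = 128 + 32 + 8 + 4 + 1, so (H(m))^173 ≡ 239·426·52·339·246 ≡ 77 (mod 493)

77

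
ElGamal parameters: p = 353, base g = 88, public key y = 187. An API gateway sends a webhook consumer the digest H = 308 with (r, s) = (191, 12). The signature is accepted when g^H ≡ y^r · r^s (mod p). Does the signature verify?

verifies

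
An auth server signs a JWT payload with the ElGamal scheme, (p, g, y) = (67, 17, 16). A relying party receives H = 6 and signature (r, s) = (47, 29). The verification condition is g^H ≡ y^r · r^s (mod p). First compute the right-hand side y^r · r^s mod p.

16^2 = 256 ≡ 55
16^4 ≡ 55^2 = 3025 ≡ 10
16^8 ≡ 10^2 = 100 ≡ 33
16^16 ≡ 33^2 = 1089 ≡ 17
16^32 ≡ 17^2 = 289 ≡ 21
47 = 32 + 8 + 4 + 2 + 1, so 16^47 ≡ 21·33·10·55·16 ≡ 60 (mod 67)
47^2 = 2209 ≡ 65
47^4 ≡ 65^2 = 4225 ≡ 4
47^8 ≡ 4^2 = 16
47^16 ≡ 16^2 = 256 ≡ 55
29 = 16 + 8 + 4 + 1, so 47^29 ≡ 55·16·4·47 ≡ 17 (mod 67)
y^r · r^s ≡ 60·17 = 1020 ≡ 15 (mod 67)

15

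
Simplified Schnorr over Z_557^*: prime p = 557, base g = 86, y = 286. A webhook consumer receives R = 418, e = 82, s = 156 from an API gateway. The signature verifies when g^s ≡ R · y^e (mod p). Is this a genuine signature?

g^s mod p:
Squares mod 557: 86^1≡86, 86^2≡155, 86^4≡74, 86^8≡463, 86^16≡481, 86^32≡206, 86^64≡104, 86^128≡233
156 = 128 + 16 + 8 + 4, so 86^156 ≡ 233·481·463·74 ≡ 197 (mod 557)
R · y^e mod p:
Squares mod 557: 286^1≡286, 286^2≡474, 286^4≡205, 286^8≡250, 286^16≡116, 286^32≡88, 286^64≡503
82 = 64 + 16 + 2, so 286^82 ≡ 503·116·474 ≡ 231 (mod 557)
418·231 = 96558 ≡ 197 (mod 557)
197 ≡ 197 (mod 557); signature holds.

genuine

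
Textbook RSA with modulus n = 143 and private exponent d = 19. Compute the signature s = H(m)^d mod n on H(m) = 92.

14

Squares mod 143: (H(m))^1≡92, (H(m))^2≡27, (H(m))^4≡14, (H(m))^8≡53, (H(m))^16≡92
19 = 16 + 2 + 1, so (H(m))^19 ≡ 92·27·92 ≡ 14 (mod 143)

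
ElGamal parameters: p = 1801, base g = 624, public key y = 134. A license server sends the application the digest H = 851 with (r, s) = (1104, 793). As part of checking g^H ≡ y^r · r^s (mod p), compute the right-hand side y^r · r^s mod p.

1368

134^2 = 17956 ≡ 1747
134^4 ≡ 1747^2 = 3052009 ≡ 1115
134^8 ≡ 1115^2 = 1243225 ≡ 535
134^16 ≡ 535^2 = 286225 ≡ 1667
134^32 ≡ 1667^2 = 2778889 ≡ 1747
134^64 ≡ 1747^2 = 3052009 ≡ 1115
134^128 ≡ 1115^2 = 1243225 ≡ 535
134^256 ≡ 535^2 = 286225 ≡ 1667
134^512 ≡ 1667^2 = 2778889 ≡ 1747
134^1024 ≡ 1747^2 = 3052009 ≡ 1115
1104 = 1024 + 64 + 16, so 134^1104 ≡ 1115·1115·1667 ≡ 350 (mod 1801)
1104^2 = 1218816 ≡ 1340
1104^4 ≡ 1340^2 = 1795600 ≡ 3
1104^8 ≡ 3^2 = 9
1104^16 ≡ 9^2 = 81
1104^32 ≡ 81^2 = 6561 ≡ 1158
1104^64 ≡ 1158^2 = 1340964 ≡ 1020
1104^128 ≡ 1020^2 = 1040400 ≡ 1223
1104^256 ≡ 1223^2 = 1495729 ≡ 899
1104^512 ≡ 899^2 = 808201 ≡ 1353
793 = 512 + 256 + 16 + 8 + 1, so 1104^793 ≡ 1353·899·81·9·1104 ≡ 1455 (mod 1801)
y^r · r^s ≡ 350·1455 = 509250 ≡ 1368 (mod 1801)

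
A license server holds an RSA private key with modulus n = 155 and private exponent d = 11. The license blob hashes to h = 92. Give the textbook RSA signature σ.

h^11 mod 155 = 123

123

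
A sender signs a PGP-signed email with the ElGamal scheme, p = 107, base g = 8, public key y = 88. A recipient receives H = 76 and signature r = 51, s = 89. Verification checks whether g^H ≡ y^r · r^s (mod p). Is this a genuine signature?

Left side g^H mod p:
8^2 = 64
8^4 ≡ 64^2 = 4096 ≡ 30
8^8 ≡ 30^2 = 900 ≡ 44
8^16 ≡ 44^2 = 1936 ≡ 10
8^32 ≡ 10^2 = 100
8^64 ≡ 100^2 = 10000 ≡ 49
76 = 64 + 8 + 4, so 8^76 ≡ 49·44·30 ≡ 52 (mod 107)
Right side y^r · r^s mod p:
88^2 = 7744 ≡ 40
88^4 ≡ 40^2 = 1600 ≡ 102
88^8 ≡ 102^2 = 10404 ≡ 25
88^16 ≡ 25^2 = 625 ≡ 90
88^32 ≡ 90^2 = 8100 ≡ 75
51 = 32 + 16 + 2 + 1, so 88^51 ≡ 75·90·40·88 ≡ 8 (mod 107)
51^2 = 2601 ≡ 33
51^4 ≡ 33^2 = 1089 ≡ 19
51^8 ≡ 19^2 = 361 ≡ 40
51^16 ≡ 40^2 = 1600 ≡ 102
51^32 ≡ 102^2 = 10404 ≡ 25
51^64 ≡ 25^2 = 625 ≡ 90
89 = 64 + 16 + 8 + 1, so 51^89 ≡ 90·102·40·51 ≡ 60 (mod 107)
8·60 = 480 ≡ 52 (mod 107)
52 ≡ 52 (mod 107), so the signature is genuine.

genuine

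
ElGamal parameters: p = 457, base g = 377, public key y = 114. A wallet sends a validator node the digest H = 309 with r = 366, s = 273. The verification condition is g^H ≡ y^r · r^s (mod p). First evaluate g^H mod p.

377^2 = 142129 ≡ 2
377^4 ≡ 2^2 = 4
377^8 ≡ 4^2 = 16
377^16 ≡ 16^2 = 256
377^32 ≡ 256^2 = 65536 ≡ 185
377^64 ≡ 185^2 = 34225 ≡ 407
377^128 ≡ 407^2 = 165649 ≡ 215
377^256 ≡ 215^2 = 46225 ≡ 68
309 = 256 + 32 + 16 + 4 + 1, so 377^309 ≡ 68·185·256·4·377 ≡ 137 (mod 457)

137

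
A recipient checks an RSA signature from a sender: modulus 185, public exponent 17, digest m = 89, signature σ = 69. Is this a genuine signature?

σ^17 mod 185 = 89
σ^17 mod 185 = 89 matches m.

genuine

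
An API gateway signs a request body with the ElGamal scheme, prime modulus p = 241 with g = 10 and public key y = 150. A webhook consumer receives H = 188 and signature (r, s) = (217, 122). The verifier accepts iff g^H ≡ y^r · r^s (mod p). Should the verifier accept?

reject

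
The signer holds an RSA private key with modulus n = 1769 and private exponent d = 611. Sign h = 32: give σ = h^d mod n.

936

h^2 ≡ 32^2 = 1024
h^4 ≡ 1024^2 = 1048576 ≡ 1328
h^8 ≡ 1328^2 = 1763584 ≡ 1660
h^16 ≡ 1660^2 = 2755600 ≡ 1267
h^32 ≡ 1267^2 = 1605289 ≡ 806
h^64 ≡ 806^2 = 649636 ≡ 413
h^128 ≡ 413^2 = 170569 ≡ 745
h^256 ≡ 745^2 = 555025 ≡ 1328
h^512 ≡ 1328^2 = 1763584 ≡ 1660
611 = 512 + 64 + 32 + 2 + 1, so h^611 ≡ 1660·413·806·1024·32 ≡ 936 (mod 1769)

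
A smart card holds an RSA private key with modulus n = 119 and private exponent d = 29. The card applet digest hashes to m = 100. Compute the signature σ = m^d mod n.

m^2 ≡ 100^2 = 10000 ≡ 4
m^4 ≡ 4^2 = 16
m^8 ≡ 16^2 = 256 ≡ 18
m^16 ≡ 18^2 = 324 ≡ 86
29 = 16 + 8 + 4 + 1, so m^29 ≡ 86·18·16·100 ≡ 53 (mod 119)

53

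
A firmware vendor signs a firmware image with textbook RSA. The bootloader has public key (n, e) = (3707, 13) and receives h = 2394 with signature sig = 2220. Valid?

Squares mod 3707: sig^1≡2220, sig^2≡1797, sig^4≡412, sig^8≡2929
13 = 8 + 4 + 1, so sig^13 ≡ 2929·412·2220 ≡ 2093 (mod 3707)
2093 ≠ 2394, so verification fails.

no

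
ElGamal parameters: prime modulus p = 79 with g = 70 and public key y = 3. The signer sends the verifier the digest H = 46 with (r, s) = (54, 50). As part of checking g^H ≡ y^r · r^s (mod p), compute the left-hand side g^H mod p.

70^2 = 4900 ≡ 2
70^4 ≡ 2^2 = 4
70^8 ≡ 4^2 = 16
70^16 ≡ 16^2 = 256 ≡ 19
70^32 ≡ 19^2 = 361 ≡ 45
46 = 32 + 8 + 4 + 2, so 70^46 ≡ 45·16·4·2 ≡ 72 (mod 79)

72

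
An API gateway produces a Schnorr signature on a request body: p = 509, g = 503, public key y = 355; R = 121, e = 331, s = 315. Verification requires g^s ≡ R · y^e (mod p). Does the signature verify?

verifies

g^s mod p:
Squares mod 509: 503^1≡503, 503^2≡36, 503^4≡278, 503^8≡425, 503^16≡439, 503^32≡319, 503^64≡470, 503^128≡503, 503^256≡36
315 = 256 + 32 + 16 + 8 + 2 + 1, so 503^315 ≡ 36·319·439·425·36·503 ≡ 389 (mod 509)
R · y^e mod p:
Squares mod 509: 355^1≡355, 355^2≡302, 355^4≡93, 355^8≡505, 355^16≡16, 355^32≡256, 355^64≡384, 355^128≡355, 355^256≡302
331 = 256 + 64 + 8 + 2 + 1, so 355^331 ≡ 302·384·505·302·355 ≡ 121 (mod 509)
121·121 = 14641 ≡ 389 (mod 509)
389 ≡ 389 (mod 509); signature holds.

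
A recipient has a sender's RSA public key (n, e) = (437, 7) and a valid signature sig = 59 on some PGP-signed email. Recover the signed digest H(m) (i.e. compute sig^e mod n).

147

sig^2 ≡ 59^2 = 3481 ≡ 422
sig^4 ≡ 422^2 = 178084 ≡ 225
7 = 4 + 2 + 1, so sig^7 ≡ 225·422·59 ≡ 147 (mod 437)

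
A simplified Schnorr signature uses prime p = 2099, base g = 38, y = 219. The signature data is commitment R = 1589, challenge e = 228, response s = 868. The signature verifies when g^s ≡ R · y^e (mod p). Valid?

no

g^s mod p:
38^868 mod 2099 = 2059
R · y^e mod p:
219^228 mod 2099 = 957
1589·957 = 1520673 ≡ 997 (mod 2099)
2059 ≠ 997; the check fails.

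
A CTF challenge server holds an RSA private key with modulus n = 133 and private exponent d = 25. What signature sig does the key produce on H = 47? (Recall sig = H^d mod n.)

H^2 ≡ 47^2 = 2209 ≡ 81
H^4 ≡ 81^2 = 6561 ≡ 44
H^8 ≡ 44^2 = 1936 ≡ 74
H^16 ≡ 74^2 = 5476 ≡ 23
25 = 16 + 8 + 1, so H^25 ≡ 23·74·47 ≡ 61 (mod 133)

61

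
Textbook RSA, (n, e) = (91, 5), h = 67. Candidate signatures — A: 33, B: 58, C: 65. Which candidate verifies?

Candidate A: Squares mod 91: 33^1≡33, 33^2≡88, 33^4≡9; 5 = 4 + 1, so 33^5 ≡ 9·33 ≡ 24 (mod 91)
Candidate B: Squares mod 91: 58^1≡58, 58^2≡88, 58^4≡9; 5 = 4 + 1, so 58^5 ≡ 9·58 ≡ 67 (mod 91)
  → matches h = 67
Candidate C: Squares mod 91: 65^1≡65, 65^2≡39, 65^4≡65; 5 = 4 + 1, so 65^5 ≡ 65·65 ≡ 39 (mod 91)

B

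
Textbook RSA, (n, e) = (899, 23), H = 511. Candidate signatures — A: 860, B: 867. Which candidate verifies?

A

Candidate A: 860^23 mod 899 = 511
  → matches H = 511
Candidate B: 867^23 mod 899 = 340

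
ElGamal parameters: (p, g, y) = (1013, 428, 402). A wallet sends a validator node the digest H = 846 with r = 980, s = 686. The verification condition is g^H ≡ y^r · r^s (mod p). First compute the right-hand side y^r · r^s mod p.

402^2 = 161604 ≡ 537
402^4 ≡ 537^2 = 288369 ≡ 677
402^8 ≡ 677^2 = 458329 ≡ 453
402^16 ≡ 453^2 = 205209 ≡ 583
402^32 ≡ 583^2 = 339889 ≡ 534
402^64 ≡ 534^2 = 285156 ≡ 503
402^128 ≡ 503^2 = 253009 ≡ 772
402^256 ≡ 772^2 = 595984 ≡ 340
402^512 ≡ 340^2 = 115600 ≡ 118
980 = 512 + 256 + 128 + 64 + 16 + 4, so 402^980 ≡ 118·340·772·503·583·677 ≡ 571 (mod 1013)
980^2 = 960400 ≡ 76
980^4 ≡ 76^2 = 5776 ≡ 711
980^8 ≡ 711^2 = 505521 ≡ 34
980^16 ≡ 34^2 = 1156 ≡ 143
980^32 ≡ 143^2 = 20449 ≡ 189
980^64 ≡ 189^2 = 35721 ≡ 266
980^128 ≡ 266^2 = 70756 ≡ 859
980^256 ≡ 859^2 = 737881 ≡ 417
980^512 ≡ 417^2 = 173889 ≡ 666
686 = 512 + 128 + 32 + 8 + 4 + 2, so 980^686 ≡ 666·859·189·34·711·76 ≡ 217 (mod 1013)
y^r · r^s ≡ 571·217 = 123907 ≡ 321 (mod 1013)

321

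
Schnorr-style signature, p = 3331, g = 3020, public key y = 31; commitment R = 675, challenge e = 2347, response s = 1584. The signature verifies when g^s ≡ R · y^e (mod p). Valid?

g^s mod p:
Squares mod 3331: 3020^1≡3020, 3020^2≡122, 3020^4≡1560, 3020^8≡1970, 3020^16≡285, 3020^32≡1281, 3020^64≡2109, 3020^128≡996, 3020^256≡2709, 3020^512≡488, 3020^1024≡1643
1584 = 1024 + 512 + 32 + 16, so 3020^1584 ≡ 1643·488·1281·285 ≡ 2023 (mod 3331)
R · y^e mod p:
Squares mod 3331: 31^1≡31, 31^2≡961, 31^4≡834, 31^8≡2708, 31^16≡1733, 31^32≡2058, 31^64≡1663, 31^128≡839, 31^256≡1080, 31^512≡550, 31^1024≡2710, 31^2048≡2576
2347 = 2048 + 256 + 32 + 8 + 2 + 1, so 31^2347 ≡ 2576·1080·2058·2708·961·31 ≡ 457 (mod 3331)
675·457 = 308475 ≡ 2023 (mod 3331)
2023 ≡ 2023 (mod 3331); signature holds.

yes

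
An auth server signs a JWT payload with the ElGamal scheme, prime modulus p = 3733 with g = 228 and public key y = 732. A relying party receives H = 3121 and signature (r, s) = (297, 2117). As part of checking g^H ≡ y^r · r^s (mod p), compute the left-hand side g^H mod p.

2093

228^2 = 51984 ≡ 3455
228^4 ≡ 3455^2 = 11937025 ≡ 2624
228^8 ≡ 2624^2 = 6885376 ≡ 1724
228^16 ≡ 1724^2 = 2972176 ≡ 708
228^32 ≡ 708^2 = 501264 ≡ 1042
228^64 ≡ 1042^2 = 1085764 ≡ 3194
228^128 ≡ 3194^2 = 10201636 ≡ 3080
228^256 ≡ 3080^2 = 9486400 ≡ 847
228^512 ≡ 847^2 = 717409 ≡ 673
228^1024 ≡ 673^2 = 452929 ≡ 1236
228^2048 ≡ 1236^2 = 1527696 ≡ 899
3121 = 2048 + 1024 + 32 + 16 + 1, so 228^3121 ≡ 899·1236·1042·708·228 ≡ 2093 (mod 3733)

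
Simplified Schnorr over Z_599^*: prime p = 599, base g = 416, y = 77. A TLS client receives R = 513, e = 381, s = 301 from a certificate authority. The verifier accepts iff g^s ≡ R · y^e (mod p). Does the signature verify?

verifies

g^s mod p:
Squares mod 599: 416^1≡416, 416^2≡544, 416^4≡30, 416^8≡301, 416^16≡152, 416^32≡342, 416^64≡159, 416^128≡123, 416^256≡154
301 = 256 + 32 + 8 + 4 + 1, so 416^301 ≡ 154·342·301·30·416 ≡ 544 (mod 599)
R · y^e mod p:
Squares mod 599: 77^1≡77, 77^2≡538, 77^4≡127, 77^8≡555, 77^16≡139, 77^32≡153, 77^64≡48, 77^128≡507, 77^256≡78
381 = 256 + 64 + 32 + 16 + 8 + 4 + 1, so 77^381 ≡ 78·48·153·139·555·127·77 ≡ 328 (mod 599)
513·328 = 168264 ≡ 544 (mod 599)
544 ≡ 544 (mod 599); signature holds.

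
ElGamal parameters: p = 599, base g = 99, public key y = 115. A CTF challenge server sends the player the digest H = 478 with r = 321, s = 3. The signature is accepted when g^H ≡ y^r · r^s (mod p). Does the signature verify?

Left side g^H mod p:
99^2 = 9801 ≡ 217
99^4 ≡ 217^2 = 47089 ≡ 367
99^8 ≡ 367^2 = 134689 ≡ 513
99^16 ≡ 513^2 = 263169 ≡ 208
99^32 ≡ 208^2 = 43264 ≡ 136
99^64 ≡ 136^2 = 18496 ≡ 526
99^128 ≡ 526^2 = 276676 ≡ 537
99^256 ≡ 537^2 = 288369 ≡ 250
478 = 256 + 128 + 64 + 16 + 8 + 4 + 2, so 99^478 ≡ 250·537·526·208·513·367·217 ≡ 98 (mod 599)
Right side y^r · r^s mod p:
115^2 = 13225 ≡ 47
115^4 ≡ 47^2 = 2209 ≡ 412
115^8 ≡ 412^2 = 169744 ≡ 227
115^16 ≡ 227^2 = 51529 ≡ 15
115^32 ≡ 15^2 = 225
115^64 ≡ 225^2 = 50625 ≡ 309
115^128 ≡ 309^2 = 95481 ≡ 240
115^256 ≡ 240^2 = 57600 ≡ 96
321 = 256 + 64 + 1, so 115^321 ≡ 96·309·115 ≡ 55 (mod 599)
321^2 = 103041 ≡ 13
3 = 2 + 1, so 321^3 ≡ 13·321 ≡ 579 (mod 599)
55·579 = 31845 ≡ 98 (mod 599)
98 ≡ 98 (mod 599), so the signature is genuine.

verifies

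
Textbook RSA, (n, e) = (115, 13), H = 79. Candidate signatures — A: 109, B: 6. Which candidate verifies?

A

Candidate A: 109^2 = 11881 ≡ 36; 109^4 ≡ 36^2 = 1296 ≡ 31; 109^8 ≡ 31^2 = 961 ≡ 41; 13 = 8 + 4 + 1, so 109^13 ≡ 41·31·109 ≡ 79 (mod 115)
  → matches H = 79
Candidate B: 6^2 = 36; 6^4 ≡ 36^2 = 1296 ≡ 31; 6^8 ≡ 31^2 = 961 ≡ 41; 13 = 8 + 4 + 1, so 6^13 ≡ 41·31·6 ≡ 36 (mod 115)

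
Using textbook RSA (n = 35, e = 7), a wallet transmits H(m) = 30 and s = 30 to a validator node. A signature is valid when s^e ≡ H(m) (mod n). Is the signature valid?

valid

Squares mod 35: s^1≡30, s^2≡25, s^4≡30
7 = 4 + 2 + 1, so s^7 ≡ 30·25·30 ≡ 30 (mod 35)
Since 30 equals the digest 30, verification succeeds.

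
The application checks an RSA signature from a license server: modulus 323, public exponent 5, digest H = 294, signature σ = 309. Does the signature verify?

σ^2 ≡ 309^2 = 95481 ≡ 196
σ^4 ≡ 196^2 = 38416 ≡ 302
5 = 4 + 1, so σ^5 ≡ 302·309 ≡ 294 (mod 323)
294 = H, so the signature checks out.

verifies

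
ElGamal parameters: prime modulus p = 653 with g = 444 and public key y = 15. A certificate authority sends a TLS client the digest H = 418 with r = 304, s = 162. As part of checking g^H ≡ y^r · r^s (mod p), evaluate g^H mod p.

444^2 = 197136 ≡ 583
444^4 ≡ 583^2 = 339889 ≡ 329
444^8 ≡ 329^2 = 108241 ≡ 496
444^16 ≡ 496^2 = 246016 ≡ 488
444^32 ≡ 488^2 = 238144 ≡ 452
444^64 ≡ 452^2 = 204304 ≡ 568
444^128 ≡ 568^2 = 322624 ≡ 42
444^256 ≡ 42^2 = 1764 ≡ 458
418 = 256 + 128 + 32 + 2, so 444^418 ≡ 458·42·452·583 ≡ 304 (mod 653)

304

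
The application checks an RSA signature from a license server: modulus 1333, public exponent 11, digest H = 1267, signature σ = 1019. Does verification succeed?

Squares mod 1333: σ^1≡1019, σ^2≡1287, σ^4≡783, σ^8≡1242
11 = 8 + 2 + 1, so σ^11 ≡ 1242·1287·1019 ≡ 1267 (mod 1333)
Since 1267 equals the digest 1267, verification succeeds.

passes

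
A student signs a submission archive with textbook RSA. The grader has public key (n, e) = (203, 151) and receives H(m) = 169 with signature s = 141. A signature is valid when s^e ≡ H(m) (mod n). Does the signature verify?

verifies

s^2 ≡ 141^2 = 19881 ≡ 190
s^4 ≡ 190^2 = 36100 ≡ 169
s^8 ≡ 169^2 = 28561 ≡ 141
s^16 ≡ 141^2 = 19881 ≡ 190
s^32 ≡ 190^2 = 36100 ≡ 169
s^64 ≡ 169^2 = 28561 ≡ 141
s^128 ≡ 141^2 = 19881 ≡ 190
151 = 128 + 16 + 4 + 2 + 1, so s^151 ≡ 190·190·169·190·141 ≡ 169 (mod 203)
Since 169 equals the digest 169, verification succeeds.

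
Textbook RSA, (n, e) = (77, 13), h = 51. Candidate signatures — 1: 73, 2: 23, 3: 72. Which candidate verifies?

3

Candidate 1: Squares mod 77: 73^1≡73, 73^2≡16, 73^4≡25, 73^8≡9; 13 = 8 + 4 + 1, so 73^13 ≡ 9·25·73 ≡ 24 (mod 77)
Candidate 2: Squares mod 77: 23^1≡23, 23^2≡67, 23^4≡23, 23^8≡67; 13 = 8 + 4 + 1, so 23^13 ≡ 67·23·23 ≡ 23 (mod 77)
Candidate 3: Squares mod 77: 72^1≡72, 72^2≡25, 72^4≡9, 72^8≡4; 13 = 8 + 4 + 1, so 72^13 ≡ 4·9·72 ≡ 51 (mod 77)
  → matches h = 51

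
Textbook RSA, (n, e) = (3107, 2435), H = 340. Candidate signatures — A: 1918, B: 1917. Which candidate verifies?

Candidate A: Squares mod 3107: 1918^1≡1918, 1918^2≡36, 1918^4≡1296, 1918^8≡1836, 1918^16≡2908, 1918^32≡2317, 1918^64≡2700, 1918^128≡978, 1918^256≡2635, 1918^512≡2187, 1918^1024≡1296, 1918^2048≡1836; 2435 = 2048 + 256 + 128 + 2 + 1, so 1918^2435 ≡ 1836·2635·978·36·1918 ≡ 340 (mod 3107)
  → matches H = 340
Candidate B: Squares mod 3107: 1917^1≡1917, 1917^2≡2415, 1917^4≡386, 1917^8≡2967, 1917^16≡958, 1917^32≡1199, 1917^64≡2167, 1917^128≡1212, 1917^256≡2440, 1917^512≡588, 1917^1024≡867, 1917^2048≡2902; 2435 = 2048 + 256 + 128 + 2 + 1, so 1917^2435 ≡ 2902·2440·1212·2415·1917 ≡ 1688 (mod 3107)

A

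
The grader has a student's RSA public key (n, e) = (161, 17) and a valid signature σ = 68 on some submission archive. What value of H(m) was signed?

45

σ^2 ≡ 68^2 = 4624 ≡ 116
σ^4 ≡ 116^2 = 13456 ≡ 93
σ^8 ≡ 93^2 = 8649 ≡ 116
σ^16 ≡ 116^2 = 13456 ≡ 93
17 = 16 + 1, so σ^17 ≡ 93·68 ≡ 45 (mod 161)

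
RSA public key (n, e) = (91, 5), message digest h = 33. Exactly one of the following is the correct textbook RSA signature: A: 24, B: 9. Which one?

A

Candidate A: 24^2 = 576 ≡ 30; 24^4 ≡ 30^2 = 900 ≡ 81; 5 = 4 + 1, so 24^5 ≡ 81·24 ≡ 33 (mod 91)
  → matches h = 33
Candidate B: 9^2 = 81; 9^4 ≡ 81^2 = 6561 ≡ 9; 5 = 4 + 1, so 9^5 ≡ 9·9 ≡ 81 (mod 91)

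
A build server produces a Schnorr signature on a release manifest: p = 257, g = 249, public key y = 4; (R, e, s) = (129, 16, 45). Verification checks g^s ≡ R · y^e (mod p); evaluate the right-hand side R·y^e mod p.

4^2 = 16
4^4 ≡ 16^2 = 256
4^8 ≡ 256^2 = 65536 ≡ 1
4^16 ≡ 1^2 = 1
R · y^e ≡ 129·1 = 129 ≡ 129 (mod 257)

129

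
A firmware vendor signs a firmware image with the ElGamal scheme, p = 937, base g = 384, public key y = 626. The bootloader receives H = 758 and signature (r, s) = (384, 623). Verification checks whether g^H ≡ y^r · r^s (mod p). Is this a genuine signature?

forged

Left side g^H mod p:
Squares mod 937: 384^1≡384, 384^2≡347, 384^4≡473, 384^8≡723, 384^16≡820, 384^32≡571, 384^64≡902, 384^128≡288, 384^256≡488, 384^512≡146
758 = 512 + 128 + 64 + 32 + 16 + 4 + 2, so 384^758 ≡ 146·288·902·571·820·473·347 ≡ 889 (mod 937)
Right side y^r · r^s mod p:
Squares mod 937: 626^1≡626, 626^2≡210, 626^4≡61, 626^8≡910, 626^16≡729, 626^32≡162, 626^64≡8, 626^128≡64, 626^256≡348
384 = 256 + 128, so 626^384 ≡ 348·64 ≡ 721 (mod 937)
Squares mod 937: 384^1≡384, 384^2≡347, 384^4≡473, 384^8≡723, 384^16≡820, 384^32≡571, 384^64≡902, 384^128≡288, 384^256≡488, 384^512≡146
623 = 512 + 64 + 32 + 8 + 4 + 2 + 1, so 384^623 ≡ 146·902·571·723·473·347·384 ≡ 876 (mod 937)
721·876 = 631596 ≡ 58 (mod 937)
889 ≠ 58, so verification fails.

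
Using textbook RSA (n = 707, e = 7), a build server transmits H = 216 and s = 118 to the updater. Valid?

s^2 ≡ 118^2 = 13924 ≡ 491
s^4 ≡ 491^2 = 241081 ≡ 701
7 = 4 + 2 + 1, so s^7 ≡ 701·491·118 ≡ 216 (mod 707)
Since 216 equals the digest 216, verification succeeds.

yes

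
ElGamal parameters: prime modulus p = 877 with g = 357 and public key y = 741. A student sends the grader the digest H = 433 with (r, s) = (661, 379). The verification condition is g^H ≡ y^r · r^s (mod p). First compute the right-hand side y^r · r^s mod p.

779

741^2 = 549081 ≡ 79
741^4 ≡ 79^2 = 6241 ≡ 102
741^8 ≡ 102^2 = 10404 ≡ 757
741^16 ≡ 757^2 = 573049 ≡ 368
741^32 ≡ 368^2 = 135424 ≡ 366
741^64 ≡ 366^2 = 133956 ≡ 652
741^128 ≡ 652^2 = 425104 ≡ 636
741^256 ≡ 636^2 = 404496 ≡ 199
741^512 ≡ 199^2 = 39601 ≡ 136
661 = 512 + 128 + 16 + 4 + 1, so 741^661 ≡ 136·636·368·102·741 ≡ 775 (mod 877)
661^2 = 436921 ≡ 175
661^4 ≡ 175^2 = 30625 ≡ 807
661^8 ≡ 807^2 = 651249 ≡ 515
661^16 ≡ 515^2 = 265225 ≡ 371
661^32 ≡ 371^2 = 137641 ≡ 829
661^64 ≡ 829^2 = 687241 ≡ 550
661^128 ≡ 550^2 = 302500 ≡ 812
661^256 ≡ 812^2 = 659344 ≡ 717
379 = 256 + 64 + 32 + 16 + 8 + 2 + 1, so 661^379 ≡ 717·550·829·371·515·175·661 ≡ 706 (mod 877)
y^r · r^s ≡ 775·706 = 547150 ≡ 779 (mod 877)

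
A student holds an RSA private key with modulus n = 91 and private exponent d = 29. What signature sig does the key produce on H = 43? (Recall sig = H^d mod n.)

H^2 ≡ 43^2 = 1849 ≡ 29
H^4 ≡ 29^2 = 841 ≡ 22
H^8 ≡ 22^2 = 484 ≡ 29
H^16 ≡ 29^2 = 841 ≡ 22
29 = 16 + 8 + 4 + 1, so H^29 ≡ 22·29·22·43 ≡ 36 (mod 91)

36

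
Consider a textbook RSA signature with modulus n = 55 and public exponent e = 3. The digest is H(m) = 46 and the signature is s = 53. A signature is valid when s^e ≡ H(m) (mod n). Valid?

no

s^2 ≡ 53^2 = 2809 ≡ 4
3 = 2 + 1, so s^3 ≡ 4·53 ≡ 47 (mod 55)
s^3 mod 55 = 47, but H(m) = 46.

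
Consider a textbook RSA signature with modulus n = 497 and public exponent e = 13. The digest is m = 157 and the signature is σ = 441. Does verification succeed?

fails

σ^2 ≡ 441^2 = 194481 ≡ 154
σ^4 ≡ 154^2 = 23716 ≡ 357
σ^8 ≡ 357^2 = 127449 ≡ 217
13 = 8 + 4 + 1, so σ^13 ≡ 217·357·441 ≡ 49 (mod 497)
49 ≠ 157, so verification fails.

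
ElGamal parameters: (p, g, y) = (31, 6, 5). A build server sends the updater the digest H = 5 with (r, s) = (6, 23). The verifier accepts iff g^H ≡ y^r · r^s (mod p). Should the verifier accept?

accept

Left side g^H mod p:
6^2 = 36 ≡ 5
6^4 ≡ 5^2 = 25
5 = 4 + 1, so 6^5 ≡ 25·6 ≡ 26 (mod 31)
Right side y^r · r^s mod p:
5^2 = 25
5^4 ≡ 25^2 = 625 ≡ 5
6 = 4 + 2, so 5^6 ≡ 5·25 ≡ 1 (mod 31)
6^2 = 36 ≡ 5
6^4 ≡ 5^2 = 25
6^8 ≡ 25^2 = 625 ≡ 5
6^16 ≡ 5^2 = 25
23 = 16 + 4 + 2 + 1, so 6^23 ≡ 25·25·5·6 ≡ 26 (mod 31)
1·26 = 26 ≡ 26 (mod 31)
26 ≡ 26 (mod 31), so the signature is genuine.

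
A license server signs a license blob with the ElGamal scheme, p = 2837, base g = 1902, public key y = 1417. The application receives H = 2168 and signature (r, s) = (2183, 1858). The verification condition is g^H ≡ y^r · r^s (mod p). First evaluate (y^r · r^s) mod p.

623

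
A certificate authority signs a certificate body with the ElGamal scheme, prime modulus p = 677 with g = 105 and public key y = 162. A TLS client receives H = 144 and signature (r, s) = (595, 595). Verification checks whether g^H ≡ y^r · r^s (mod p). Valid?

yes

Left side g^H mod p:
105^2 = 11025 ≡ 193
105^4 ≡ 193^2 = 37249 ≡ 14
105^8 ≡ 14^2 = 196
105^16 ≡ 196^2 = 38416 ≡ 504
105^32 ≡ 504^2 = 254016 ≡ 141
105^64 ≡ 141^2 = 19881 ≡ 248
105^128 ≡ 248^2 = 61504 ≡ 574
144 = 128 + 16, so 105^144 ≡ 574·504 ≡ 217 (mod 677)
Right side y^r · r^s mod p:
162^2 = 26244 ≡ 518
162^4 ≡ 518^2 = 268324 ≡ 232
162^8 ≡ 232^2 = 53824 ≡ 341
162^16 ≡ 341^2 = 116281 ≡ 514
162^32 ≡ 514^2 = 264196 ≡ 166
162^64 ≡ 166^2 = 27556 ≡ 476
162^128 ≡ 476^2 = 226576 ≡ 458
162^256 ≡ 458^2 = 209764 ≡ 571
162^512 ≡ 571^2 = 326041 ≡ 404
595 = 512 + 64 + 16 + 2 + 1, so 162^595 ≡ 404·476·514·518·162 ≡ 247 (mod 677)
595^2 = 354025 ≡ 631
595^4 ≡ 631^2 = 398161 ≡ 85
595^8 ≡ 85^2 = 7225 ≡ 455
595^16 ≡ 455^2 = 207025 ≡ 540
595^32 ≡ 540^2 = 291600 ≡ 490
595^64 ≡ 490^2 = 240100 ≡ 442
595^128 ≡ 442^2 = 195364 ≡ 388
595^256 ≡ 388^2 = 150544 ≡ 250
595^512 ≡ 250^2 = 62500 ≡ 216
595 = 512 + 64 + 16 + 2 + 1, so 595^595 ≡ 216·442·540·631·595 ≡ 190 (mod 677)
247·190 = 46930 ≡ 217 (mod 677)
217 ≡ 217 (mod 677), so the signature is genuine.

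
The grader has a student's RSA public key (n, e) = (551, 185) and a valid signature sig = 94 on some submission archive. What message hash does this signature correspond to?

Squares mod 551: sig^1≡94, sig^2≡20, sig^4≡400, sig^8≡210, sig^16≡20, sig^32≡400, sig^64≡210, sig^128≡20
185 = 128 + 32 + 16 + 8 + 1, so sig^185 ≡ 20·400·20·210·94 ≡ 227 (mod 551)

227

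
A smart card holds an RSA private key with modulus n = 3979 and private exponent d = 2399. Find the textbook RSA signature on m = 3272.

Squares mod 3979: m^1≡3272, m^2≡2474, m^4≡974, m^8≡1674, m^16≡1060, m^32≡1522, m^64≡706, m^128≡1061, m^256≡3643, m^512≡1484, m^1024≡1869, m^2048≡3578
2399 = 2048 + 256 + 64 + 16 + 8 + 4 + 2 + 1, so m^2399 ≡ 3578·3643·706·1060·1674·974·2474·3272 ≡ 1294 (mod 3979)

1294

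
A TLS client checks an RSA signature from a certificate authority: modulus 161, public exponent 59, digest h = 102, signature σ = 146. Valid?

no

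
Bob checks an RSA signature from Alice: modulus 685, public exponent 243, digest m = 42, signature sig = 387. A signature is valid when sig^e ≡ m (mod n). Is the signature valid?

sig^2 ≡ 387^2 = 149769 ≡ 439
sig^4 ≡ 439^2 = 192721 ≡ 236
sig^8 ≡ 236^2 = 55696 ≡ 211
sig^16 ≡ 211^2 = 44521 ≡ 681
sig^32 ≡ 681^2 = 463761 ≡ 16
sig^64 ≡ 16^2 = 256
sig^128 ≡ 256^2 = 65536 ≡ 461
243 = 128 + 64 + 32 + 16 + 2 + 1, so sig^243 ≡ 461·256·16·681·439·387 ≡ 643 (mod 685)
The recovered value 643 does not match the digest 42.

invalid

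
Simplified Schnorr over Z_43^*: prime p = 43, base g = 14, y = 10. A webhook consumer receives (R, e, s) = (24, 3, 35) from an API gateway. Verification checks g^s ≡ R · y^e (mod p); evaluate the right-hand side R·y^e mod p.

6

10^3 mod 43 = 11
R · y^e ≡ 24·11 = 264 ≡ 6 (mod 43)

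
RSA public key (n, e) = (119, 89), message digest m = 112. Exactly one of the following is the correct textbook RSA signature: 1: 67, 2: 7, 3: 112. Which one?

2

Candidate 1: Squares mod 119: 67^1≡67, 67^2≡86, 67^4≡18, 67^8≡86, 67^16≡18, 67^32≡86, 67^64≡18; 89 = 64 + 16 + 8 + 1, so 67^89 ≡ 18·18·86·67 ≡ 16 (mod 119)
Candidate 2: Squares mod 119: 7^1≡7, 7^2≡49, 7^4≡21, 7^8≡84, 7^16≡35, 7^32≡35, 7^64≡35; 89 = 64 + 16 + 8 + 1, so 7^89 ≡ 35·35·84·7 ≡ 112 (mod 119)
  → matches m = 112
Candidate 3: Squares mod 119: 112^1≡112, 112^2≡49, 112^4≡21, 112^8≡84, 112^16≡35, 112^32≡35, 112^64≡35; 89 = 64 + 16 + 8 + 1, so 112^89 ≡ 35·35·84·112 ≡ 7 (mod 119)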